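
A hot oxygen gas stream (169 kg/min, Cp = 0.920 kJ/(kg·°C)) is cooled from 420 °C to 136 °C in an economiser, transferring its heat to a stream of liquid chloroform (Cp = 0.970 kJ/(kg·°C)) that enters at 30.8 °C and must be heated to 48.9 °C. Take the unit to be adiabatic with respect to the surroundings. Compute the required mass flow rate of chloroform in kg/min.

Heat released by hot stream: Q = 169 × 0.920 × (420 − 136) = 44156 kJ/min
Energy balance on cold side (adiabatic exchanger): Q = ṁ_c·Cp_c·(T_c,out − T_c,in)
ṁ_c = 44156 / [0.970 × (48.9 − 30.8)] = 2515 kg/min

ṁ_c = 2520 kg/min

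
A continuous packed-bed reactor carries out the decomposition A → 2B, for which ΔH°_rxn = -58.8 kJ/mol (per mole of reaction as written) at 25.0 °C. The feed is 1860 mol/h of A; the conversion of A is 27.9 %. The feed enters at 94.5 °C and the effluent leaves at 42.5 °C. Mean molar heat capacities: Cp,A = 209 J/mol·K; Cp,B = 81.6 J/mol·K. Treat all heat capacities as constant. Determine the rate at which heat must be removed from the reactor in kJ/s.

Q_out = 14.2 kJ/s

Extent of reaction ξ = 0.279 × 1860 = 518.94 mol/h
Reaction term: ξ·ΔH°_rxn = 518.94 × -58.8 = -30514 kJ/h
Sensible, feed 94.5→25 °C: -27017 kJ/h
Outlet flows (mol/h): A 1341.1, B 1037.9
Sensible, products 25→42.5 °C: 6387 kJ/h
Q = ΔH = -51144 kJ/h = -14.207 kW
Heat removed = 14.207 kJ/s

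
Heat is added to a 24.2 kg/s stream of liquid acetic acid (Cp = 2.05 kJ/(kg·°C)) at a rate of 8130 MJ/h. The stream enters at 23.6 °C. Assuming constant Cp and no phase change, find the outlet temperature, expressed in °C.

Q = 8130 MJ/h = 2258.3 kJ/s
ΔT = Q/(ṁ·Cp) = 2258.3/(24.2×2.05) = 45.522 K
T_out = 23.6 + 45.522 = 69.122 °C

T_out = 69.1 °C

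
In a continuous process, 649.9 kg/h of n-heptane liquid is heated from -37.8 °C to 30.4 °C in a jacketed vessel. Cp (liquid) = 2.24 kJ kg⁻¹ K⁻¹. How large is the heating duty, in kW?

Q = 27.6 kW

Q = ṁ·Cp·ΔT = 649.9 × 2.24 × (30.4 − -37.8) = 99284 kJ/h
Converting: 99284 / 3600 s = 27.579 kW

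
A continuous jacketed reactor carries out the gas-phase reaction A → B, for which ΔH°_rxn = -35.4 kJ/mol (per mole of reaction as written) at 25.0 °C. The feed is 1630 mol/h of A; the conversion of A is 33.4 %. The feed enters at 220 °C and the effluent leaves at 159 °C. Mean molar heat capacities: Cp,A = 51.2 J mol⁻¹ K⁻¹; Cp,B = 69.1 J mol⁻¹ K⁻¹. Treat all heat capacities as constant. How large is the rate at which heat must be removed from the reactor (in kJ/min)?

Extent of reaction ξ = 0.334 × 1630 = 544.42 mol/h
Reaction term: ξ·ΔH°_rxn = 544.42 × -35.4 = -19272 kJ/h
Sensible, feed 220→25 °C: -16274 kJ/h
Outlet flows (mol/h): A 1085.6, B 544.42
Sensible, products 25→159 °C: 12489 kJ/h
Q = ΔH = -23057 kJ/h = -6.4048 kW
Heat removed = 384.29 kJ/min

Q_out = 384 kJ/min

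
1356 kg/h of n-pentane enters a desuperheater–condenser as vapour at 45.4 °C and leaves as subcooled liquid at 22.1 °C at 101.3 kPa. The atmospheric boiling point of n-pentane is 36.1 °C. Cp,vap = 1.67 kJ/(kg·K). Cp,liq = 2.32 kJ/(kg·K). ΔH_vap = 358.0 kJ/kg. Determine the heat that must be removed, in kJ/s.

vapour 45.4→36.1 °C: -15.531 kJ/kg
condensation at 36.1 °C: -358 kJ/kg
liquid 36.1→22.1 °C: -32.48 kJ/kg
Δh = -15.531 + -358 + -32.48 = -406.01 kJ/kg
Q = ṁ·Δh = 1356 kg/h × -406.01 kJ/kg = -550550 kJ/h
|Q| = 152.93 kW

Q_c = 153 kJ/s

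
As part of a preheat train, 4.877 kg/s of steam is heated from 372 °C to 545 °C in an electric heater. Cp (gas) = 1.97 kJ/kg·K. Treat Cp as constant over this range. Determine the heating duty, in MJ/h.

Q = ṁ·Cp·ΔT = 4.877 × 1.97 × (545 − 372) = 1662.1 kJ/s
Heating duty = 5983.7 MJ/h

Q = 5980 MJ/h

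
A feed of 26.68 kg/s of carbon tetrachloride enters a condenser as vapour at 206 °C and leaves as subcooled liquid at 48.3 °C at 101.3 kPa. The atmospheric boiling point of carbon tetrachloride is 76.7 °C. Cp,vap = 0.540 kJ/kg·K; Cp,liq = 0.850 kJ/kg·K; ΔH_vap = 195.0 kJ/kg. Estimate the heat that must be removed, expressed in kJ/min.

Q_c = 463000 kJ/min

vapour 206→76.7 °C: -69.822 kJ/kg
condensation at 76.7 °C: -195 kJ/kg
liquid 76.7→48.3 °C: -24.14 kJ/kg
Δh = -69.822 + -195 + -24.14 = -288.96 kJ/kg
Q = ṁ·Δh = 26.68 kg/s × -288.96 kJ/kg = -7709.5 kJ/s
|Q| = 7709.5 kW = 462570 kJ/min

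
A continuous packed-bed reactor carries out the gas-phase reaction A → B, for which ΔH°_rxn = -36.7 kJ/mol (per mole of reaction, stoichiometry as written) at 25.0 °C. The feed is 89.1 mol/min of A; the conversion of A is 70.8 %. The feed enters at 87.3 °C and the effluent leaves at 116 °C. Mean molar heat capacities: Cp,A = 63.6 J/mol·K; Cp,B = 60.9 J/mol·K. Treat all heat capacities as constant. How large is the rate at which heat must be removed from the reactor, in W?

Q_out = 36100 W

Extent of reaction ξ = 0.708 × 89.1 = 63.083 mol/min
Reaction term: ξ·ΔH°_rxn = 63.083 × -36.7 = -2315.1 kJ/min
Sensible, feed 87.3→25 °C: -353.04 kJ/min
Outlet flows (mol/min): A 26.017, B 63.083
Sensible, products 25→116 °C: 500.18 kJ/min
Q = ΔH = -2168 kJ/min = -36.133 kW
Heat removed = 36133 W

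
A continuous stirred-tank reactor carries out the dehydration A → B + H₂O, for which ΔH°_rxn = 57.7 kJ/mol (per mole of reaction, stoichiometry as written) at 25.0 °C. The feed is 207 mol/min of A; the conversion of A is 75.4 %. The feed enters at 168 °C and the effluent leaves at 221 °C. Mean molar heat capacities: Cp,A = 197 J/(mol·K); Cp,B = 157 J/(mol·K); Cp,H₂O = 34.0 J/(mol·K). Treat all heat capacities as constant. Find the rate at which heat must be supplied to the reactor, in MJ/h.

Q_in = 659 MJ/h

Extent of reaction ξ = 0.754 × 207 = 156.08 mol/min
Reaction term: ξ·ΔH°_rxn = 156.08 × 57.7 = 9005.7 kJ/min
Sensible, feed 168→25 °C: -5831.4 kJ/min
Outlet flows (mol/min): A 50.922, B 156.08, H₂O 156.08
Sensible, products 25→221 °C: 7809.1 kJ/min
Q = ΔH = 10983 kJ/min = 183.06 kW
Heat supplied = 659.01 MJ/h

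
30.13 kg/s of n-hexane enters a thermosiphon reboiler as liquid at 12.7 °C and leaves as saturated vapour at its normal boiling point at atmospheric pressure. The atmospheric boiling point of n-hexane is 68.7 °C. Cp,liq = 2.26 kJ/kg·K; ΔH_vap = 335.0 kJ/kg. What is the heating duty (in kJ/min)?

liquid 12.7→68.7 °C: 126.56 kJ/kg
vaporisation at 68.7 °C: 335 kJ/kg
Δh = 126.56 + 335 = 461.56 kJ/kg
Q = ṁ·Δh = 30.13 kg/s × 461.56 kJ/kg = 13907 kJ/s
|Q| = 13907 kW = 834410 kJ/min

Q = 834000 kJ/min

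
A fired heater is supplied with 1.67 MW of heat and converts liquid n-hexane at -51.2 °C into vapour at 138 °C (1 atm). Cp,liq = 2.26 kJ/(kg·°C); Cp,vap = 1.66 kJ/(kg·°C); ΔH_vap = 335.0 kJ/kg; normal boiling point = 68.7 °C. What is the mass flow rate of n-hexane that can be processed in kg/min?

Δh = 2.26×(68.7−-51.2) + 335.0 + 1.66×(138−68.7) = 721.01 kJ/kg
Q = 1.67 MW = 1670 kJ/s = 100200 kJ/min
ṁ = Q/Δh = 100200 / 721.01 = 138.97 kg/min

ṁ = 139 kg/min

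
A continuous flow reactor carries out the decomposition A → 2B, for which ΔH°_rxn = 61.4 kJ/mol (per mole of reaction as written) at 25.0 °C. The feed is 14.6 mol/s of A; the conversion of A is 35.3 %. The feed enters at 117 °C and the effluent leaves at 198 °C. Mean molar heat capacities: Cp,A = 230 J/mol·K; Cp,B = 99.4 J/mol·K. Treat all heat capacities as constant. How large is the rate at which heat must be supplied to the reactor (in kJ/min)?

Q_in = 33600 kJ/min

Extent of reaction ξ = 0.353 × 14.6 = 5.1538 mol/s
Reaction term: ξ·ΔH°_rxn = 5.1538 × 61.4 = 316.44 kJ/s
Sensible, feed 117→25 °C: -308.94 kJ/s
Outlet flows (mol/s): A 9.4462, B 10.308
Sensible, products 25→198 °C: 553.12 kJ/s
Q = ΔH = 560.62 kJ/s = 560.62 kW
Heat supplied = 33637 kJ/min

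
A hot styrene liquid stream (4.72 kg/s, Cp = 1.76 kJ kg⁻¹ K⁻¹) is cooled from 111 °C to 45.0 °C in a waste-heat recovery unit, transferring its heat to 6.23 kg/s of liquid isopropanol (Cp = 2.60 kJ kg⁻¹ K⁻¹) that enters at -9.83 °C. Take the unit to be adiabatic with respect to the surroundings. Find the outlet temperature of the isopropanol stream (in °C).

Heat released by hot stream: Q = 4.72 × 1.76 × (111 − 45.0) = 548.28 kJ/s
Energy balance on cold side (adiabatic exchanger): Q = ṁ_c·Cp_c·(T_c,out − T_c,in)
T_c,out = -9.83 + 548.28/(6.23 × 2.60) = 24.018 °C

T_c,out = 24.0 °C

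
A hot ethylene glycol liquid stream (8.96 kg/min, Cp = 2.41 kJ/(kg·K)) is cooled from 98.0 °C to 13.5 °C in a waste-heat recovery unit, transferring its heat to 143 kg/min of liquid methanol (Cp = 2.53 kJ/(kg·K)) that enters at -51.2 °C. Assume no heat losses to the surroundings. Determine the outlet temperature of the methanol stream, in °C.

Heat released by hot stream: Q = 8.96 × 2.41 × (98.0 − 13.5) = 1824.7 kJ/min
Energy balance on cold side (adiabatic exchanger): Q = ṁ_c·Cp_c·(T_c,out − T_c,in)
T_c,out = -51.2 + 1824.7/(143 × 2.53) = -46.157 °C

T_c,out = -46.2 °C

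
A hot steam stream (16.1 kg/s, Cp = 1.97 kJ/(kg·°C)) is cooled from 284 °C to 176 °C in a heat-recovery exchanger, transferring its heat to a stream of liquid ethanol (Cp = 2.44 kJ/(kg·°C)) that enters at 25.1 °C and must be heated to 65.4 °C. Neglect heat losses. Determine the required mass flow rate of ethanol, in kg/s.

Heat released by hot stream: Q = 16.1 × 1.97 × (284 − 176) = 3425.4 kJ/s
Energy balance on cold side (adiabatic exchanger): Q = ṁ_c·Cp_c·(T_c,out − T_c,in)
ṁ_c = 3425.4 / [2.44 × (65.4 − 25.1)] = 34.835 kg/s

ṁ_c = 34.8 kg/s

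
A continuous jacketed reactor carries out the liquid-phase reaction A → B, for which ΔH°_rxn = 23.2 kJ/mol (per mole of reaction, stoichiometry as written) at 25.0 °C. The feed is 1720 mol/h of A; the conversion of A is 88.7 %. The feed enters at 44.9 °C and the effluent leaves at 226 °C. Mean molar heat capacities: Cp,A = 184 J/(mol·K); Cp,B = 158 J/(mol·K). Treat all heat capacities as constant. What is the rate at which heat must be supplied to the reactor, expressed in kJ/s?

Q_in = 23.5 kJ/s

Extent of reaction ξ = 0.887 × 1720 = 1525.6 mol/h
Reaction term: ξ·ΔH°_rxn = 1525.6 × 23.2 = 35395 kJ/h
Sensible, feed 44.9→25 °C: -6298 kJ/h
Outlet flows (mol/h): A 194.36, B 1525.6
Sensible, products 25→226 °C: 55639 kJ/h
Q = ΔH = 84736 kJ/h = 23.538 kW
Heat supplied = 23.538 kJ/s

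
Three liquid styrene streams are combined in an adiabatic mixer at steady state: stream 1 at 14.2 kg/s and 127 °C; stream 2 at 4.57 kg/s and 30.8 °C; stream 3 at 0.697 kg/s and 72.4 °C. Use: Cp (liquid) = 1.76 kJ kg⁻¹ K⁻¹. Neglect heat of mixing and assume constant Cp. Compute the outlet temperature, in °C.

T_out = 102 °C

No heat crosses the boundary, so H_out = H_in.
T_out = Σ ṁᵢCp,ᵢTᵢ / Σ ṁᵢCp,ᵢ
      = 3510.5 / 34.262 = 102.46 °C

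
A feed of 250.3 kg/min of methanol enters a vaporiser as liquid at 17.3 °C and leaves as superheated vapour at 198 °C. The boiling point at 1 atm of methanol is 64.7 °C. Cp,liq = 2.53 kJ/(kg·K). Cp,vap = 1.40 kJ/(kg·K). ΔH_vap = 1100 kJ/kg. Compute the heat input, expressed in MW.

Q = 5.87 MW

liquid 17.3→64.7 °C: 119.92 kJ/kg
vaporisation at 64.7 °C: 1100 kJ/kg
vapour 64.7→198 °C: 186.62 kJ/kg
Δh = 119.92 + 1100 + 186.62 = 1406.5 kJ/kg
Q = ṁ·Δh = 250.3 kg/min × 1406.5 kJ/kg = 352060 kJ/min
|Q| = 5867.6 kW = 5.8676 MW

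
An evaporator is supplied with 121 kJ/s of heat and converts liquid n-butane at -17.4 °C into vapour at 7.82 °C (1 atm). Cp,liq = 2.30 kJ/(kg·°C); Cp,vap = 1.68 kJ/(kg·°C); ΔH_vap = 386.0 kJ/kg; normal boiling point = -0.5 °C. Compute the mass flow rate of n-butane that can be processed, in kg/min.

Δh = 2.30×(-0.5−-17.4) + 386.0 + 1.68×(7.82−-0.5) = 438.85 kJ/kg
Q = 121 kJ/s = 121 kJ/s = 7260 kJ/min
ṁ = Q/Δh = 7260 / 438.85 = 16.543 kg/min

ṁ = 16.5 kg/min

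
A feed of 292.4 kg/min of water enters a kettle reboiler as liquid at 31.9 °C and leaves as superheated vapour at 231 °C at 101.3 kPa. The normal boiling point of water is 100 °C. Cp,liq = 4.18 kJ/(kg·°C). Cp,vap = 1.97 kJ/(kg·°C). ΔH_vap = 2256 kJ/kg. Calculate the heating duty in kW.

liquid 31.9→100 °C: 284.66 kJ/kg
vaporisation at 100 °C: 2256 kJ/kg
vapour 100→231 °C: 258.07 kJ/kg
Δh = 284.66 + 2256 + 258.07 = 2798.7 kJ/kg
Q = ṁ·Δh = 292.4 kg/min × 2798.7 kJ/kg = 818350 kJ/min
|Q| = 13639 kW

Q = 13600 kW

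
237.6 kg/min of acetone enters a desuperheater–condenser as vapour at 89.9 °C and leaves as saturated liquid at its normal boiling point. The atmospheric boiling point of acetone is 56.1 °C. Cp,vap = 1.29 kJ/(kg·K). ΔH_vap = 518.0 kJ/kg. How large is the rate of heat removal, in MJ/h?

vapour 89.9→56.1 °C: -43.602 kJ/kg
condensation at 56.1 °C: -518 kJ/kg
Δh = -43.602 + -518 = -561.6 kJ/kg
Q = ṁ·Δh = 237.6 kg/min × -561.6 kJ/kg = -133440 kJ/min
|Q| = 2223.9 kW = 8006.2 MJ/h

Q_c = 8010 MJ/h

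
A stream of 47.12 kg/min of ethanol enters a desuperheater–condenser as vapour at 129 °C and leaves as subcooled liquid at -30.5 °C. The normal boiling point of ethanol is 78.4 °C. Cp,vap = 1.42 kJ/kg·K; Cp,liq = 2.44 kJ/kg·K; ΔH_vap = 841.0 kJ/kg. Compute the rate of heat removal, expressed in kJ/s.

vapour 129→78.4 °C: -71.852 kJ/kg
condensation at 78.4 °C: -841 kJ/kg
liquid 78.4→-30.5 °C: -265.72 kJ/kg
Δh = -71.852 + -841 + -265.72 = -1178.6 kJ/kg
Q = ṁ·Δh = 47.12 kg/min × -1178.6 kJ/kg = -55534 kJ/min
|Q| = 925.57 kW

Q_c = 926 kJ/s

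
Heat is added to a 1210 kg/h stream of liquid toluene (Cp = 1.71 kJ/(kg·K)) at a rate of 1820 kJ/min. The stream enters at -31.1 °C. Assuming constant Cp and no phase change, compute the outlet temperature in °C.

T_out = 21.7 °C

Q = 1820 kJ/min = 109200 kJ/h
ΔT = Q/(ṁ·Cp) = 109200/(1210×1.71) = 52.777 K
T_out = -31.1 + 52.777 = 21.677 °C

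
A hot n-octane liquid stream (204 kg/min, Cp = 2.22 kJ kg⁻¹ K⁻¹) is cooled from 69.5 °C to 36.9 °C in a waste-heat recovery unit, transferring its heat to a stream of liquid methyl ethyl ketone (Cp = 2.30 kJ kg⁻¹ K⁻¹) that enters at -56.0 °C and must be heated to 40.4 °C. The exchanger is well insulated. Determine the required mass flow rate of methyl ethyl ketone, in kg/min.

Heat released by hot stream: Q = 204 × 2.22 × (69.5 − 36.9) = 14764 kJ/min
Energy balance on cold side (adiabatic exchanger): Q = ṁ_c·Cp_c·(T_c,out − T_c,in)
ṁ_c = 14764 / [2.30 × (40.4 − -56.0)] = 66.588 kg/min

ṁ_c = 66.6 kg/min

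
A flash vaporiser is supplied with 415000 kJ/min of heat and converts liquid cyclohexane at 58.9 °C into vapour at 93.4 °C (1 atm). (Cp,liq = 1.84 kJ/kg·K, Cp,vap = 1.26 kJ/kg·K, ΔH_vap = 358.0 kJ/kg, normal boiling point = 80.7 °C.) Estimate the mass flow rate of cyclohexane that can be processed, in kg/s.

ṁ = 16.7 kg/s

Δh = 1.84×(80.7−58.9) + 358.0 + 1.26×(93.4−80.7) = 414.11 kJ/kg
Q = 415000 kJ/min = 6916.7 kJ/s = 6916.7 kJ/s
ṁ = Q/Δh = 6916.7 / 414.11 = 16.702 kg/s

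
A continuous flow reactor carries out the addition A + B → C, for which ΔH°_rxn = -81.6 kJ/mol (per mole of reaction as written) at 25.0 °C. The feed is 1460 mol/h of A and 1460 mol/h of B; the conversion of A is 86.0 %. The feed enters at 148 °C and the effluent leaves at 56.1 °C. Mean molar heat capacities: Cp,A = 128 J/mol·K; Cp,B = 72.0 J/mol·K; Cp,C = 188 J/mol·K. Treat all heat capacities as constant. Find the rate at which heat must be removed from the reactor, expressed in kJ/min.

Q_out = 2160 kJ/min

Extent of reaction ξ = 0.860 × 1460 = 1255.6 mol/h
Reaction term: ξ·ΔH°_rxn = 1255.6 × -81.6 = -102460 kJ/h
Sensible, feed 148→25 °C: -35916 kJ/h
Outlet flows (mol/h): A 204.4, B 204.4, C 1255.6
Sensible, products 25→56.1 °C: 8612.6 kJ/h
Q = ΔH = -129760 kJ/h = -36.045 kW
Heat removed = 2162.7 kJ/min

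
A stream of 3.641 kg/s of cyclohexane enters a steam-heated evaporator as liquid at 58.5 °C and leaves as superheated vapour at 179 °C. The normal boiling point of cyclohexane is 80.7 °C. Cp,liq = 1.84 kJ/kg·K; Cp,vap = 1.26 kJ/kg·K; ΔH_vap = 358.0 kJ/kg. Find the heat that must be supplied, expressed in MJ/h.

Q = 6850 MJ/h

liquid 58.5→80.7 °C: 40.848 kJ/kg
vaporisation at 80.7 °C: 358 kJ/kg
vapour 80.7→179 °C: 123.86 kJ/kg
Δh = 40.848 + 358 + 123.86 = 522.71 kJ/kg
Q = ṁ·Δh = 3.641 kg/s × 522.71 kJ/kg = 1903.2 kJ/s
|Q| = 1903.2 kW = 6851.4 MJ/h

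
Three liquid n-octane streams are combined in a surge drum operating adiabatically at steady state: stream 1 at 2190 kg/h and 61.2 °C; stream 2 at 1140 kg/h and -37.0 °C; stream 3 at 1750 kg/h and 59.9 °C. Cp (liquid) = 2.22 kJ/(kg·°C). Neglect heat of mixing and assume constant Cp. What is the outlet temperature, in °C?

T_out = 38.7 °C

Energy balance with Q = 0: Σ ṁᵢCp,ᵢ(T_out − Tᵢ) = 0
T_out = Σ ṁᵢCp,ᵢTᵢ / Σ ṁᵢCp,ᵢ
      = 436610 / 11278 = 38.715 °C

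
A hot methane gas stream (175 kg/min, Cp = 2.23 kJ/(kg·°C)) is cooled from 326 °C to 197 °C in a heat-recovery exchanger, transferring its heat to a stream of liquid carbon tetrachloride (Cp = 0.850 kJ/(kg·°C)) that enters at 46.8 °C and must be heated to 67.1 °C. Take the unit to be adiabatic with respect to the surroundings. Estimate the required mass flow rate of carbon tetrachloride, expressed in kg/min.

Heat released by hot stream: Q = 175 × 2.23 × (326 − 197) = 50342 kJ/min
Energy balance on cold side (adiabatic exchanger): Q = ṁ_c·Cp_c·(T_c,out − T_c,in)
ṁ_c = 50342 / [0.850 × (67.1 − 46.8)] = 2917.5 kg/min

ṁ_c = 2920 kg/min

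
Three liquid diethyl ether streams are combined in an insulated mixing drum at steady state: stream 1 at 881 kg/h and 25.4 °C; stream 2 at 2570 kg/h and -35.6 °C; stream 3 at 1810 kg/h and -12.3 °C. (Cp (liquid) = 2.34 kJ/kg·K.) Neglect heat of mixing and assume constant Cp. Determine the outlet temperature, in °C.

T_out = -17.4 °C

No heat crosses the boundary, so H_out = H_in.
T_out = Σ ṁᵢCp,ᵢTᵢ / Σ ṁᵢCp,ᵢ
      = -213820 / 12311 = -17.369 °C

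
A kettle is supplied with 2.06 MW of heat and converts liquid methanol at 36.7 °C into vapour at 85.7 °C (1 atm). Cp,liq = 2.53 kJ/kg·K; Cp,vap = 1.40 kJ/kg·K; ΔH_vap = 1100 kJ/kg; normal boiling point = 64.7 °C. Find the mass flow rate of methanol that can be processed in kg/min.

Δh = 2.53×(64.7−36.7) + 1100 + 1.40×(85.7−64.7) = 1200.2 kJ/kg
Q = 2.06 MW = 2060 kJ/s = 123600 kJ/min
ṁ = Q/Δh = 123600 / 1200.2 = 102.98 kg/min

ṁ = 103 kg/min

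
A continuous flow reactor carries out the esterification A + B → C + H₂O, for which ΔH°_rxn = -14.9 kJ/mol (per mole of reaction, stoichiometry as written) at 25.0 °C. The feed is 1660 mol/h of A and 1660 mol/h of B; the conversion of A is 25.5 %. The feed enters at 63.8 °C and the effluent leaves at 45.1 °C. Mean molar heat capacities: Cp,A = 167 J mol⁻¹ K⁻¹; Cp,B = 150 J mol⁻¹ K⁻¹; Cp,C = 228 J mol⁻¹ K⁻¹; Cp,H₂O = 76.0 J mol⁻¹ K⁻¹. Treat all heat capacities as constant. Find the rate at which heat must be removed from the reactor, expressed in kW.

Q_out = 4.52 kW

Extent of reaction ξ = 0.255 × 1660 = 423.3 mol/h
Reaction term: ξ·ΔH°_rxn = 423.3 × -14.9 = -6307.2 kJ/h
Sensible, feed 63.8→25 °C: -20417 kJ/h
Outlet flows (mol/h): A 1236.7, B 1236.7, C 423.3, H₂O 423.3
Sensible, products 25→45.1 °C: 10466 kJ/h
Q = ΔH = -16258 kJ/h = -4.5161 kW
Heat removed = 4.5161 kW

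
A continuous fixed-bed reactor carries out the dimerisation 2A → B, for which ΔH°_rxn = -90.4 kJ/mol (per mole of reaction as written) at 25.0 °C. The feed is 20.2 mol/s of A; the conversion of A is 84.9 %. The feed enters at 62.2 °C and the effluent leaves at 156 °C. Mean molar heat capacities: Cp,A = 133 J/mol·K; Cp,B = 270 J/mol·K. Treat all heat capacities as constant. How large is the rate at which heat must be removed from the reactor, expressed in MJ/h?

Q_out = 1870 MJ/h

Extent of reaction ξ = 0.849 × 20.2 / 2 = 8.5749 mol/s
Reaction term: ξ·ΔH°_rxn = 8.5749 × -90.4 = -775.17 kJ/s
Sensible, feed 62.2→25 °C: -99.942 kJ/s
Outlet flows (mol/s): A 3.0502, B 8.5749
Sensible, products 25→156 °C: 356.44 kJ/s
Q = ΔH = -518.67 kJ/s = -518.67 kW
Heat removed = 1867.2 MJ/h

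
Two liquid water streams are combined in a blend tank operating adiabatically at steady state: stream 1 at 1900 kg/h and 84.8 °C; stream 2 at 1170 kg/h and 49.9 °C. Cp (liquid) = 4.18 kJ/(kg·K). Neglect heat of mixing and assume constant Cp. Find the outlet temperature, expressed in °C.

Energy balance with Q = 0: Σ ṁᵢCp,ᵢ(T_out − Tᵢ) = 0
Σ ṁᵢCp,ᵢTᵢ = 1900×4.18×84.8 + 1170×4.18×49.9 = 917520
Σ ṁᵢCp,ᵢ = 1900×4.18 + 1170×4.18 = 12833
T_out = 917520 / 12833 = 71.499 °C

T_out = 71.5 °C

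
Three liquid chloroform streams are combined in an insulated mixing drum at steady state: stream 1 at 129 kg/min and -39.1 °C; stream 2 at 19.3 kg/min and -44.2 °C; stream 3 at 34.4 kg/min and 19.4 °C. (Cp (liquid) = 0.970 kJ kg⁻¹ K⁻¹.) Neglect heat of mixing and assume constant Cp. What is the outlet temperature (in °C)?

No heat crosses the boundary, so H_out = H_in.
T_out = Σ ṁᵢCp,ᵢTᵢ / Σ ṁᵢCp,ᵢ
      = -5072.7 / 177.22 = -28.624 °C

T_out = -28.6 °C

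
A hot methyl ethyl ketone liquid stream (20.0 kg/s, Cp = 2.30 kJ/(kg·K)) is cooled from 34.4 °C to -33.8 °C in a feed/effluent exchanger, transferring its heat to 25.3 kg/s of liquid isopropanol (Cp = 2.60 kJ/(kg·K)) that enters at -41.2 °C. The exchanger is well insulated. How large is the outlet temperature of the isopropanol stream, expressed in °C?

Heat released by hot stream: Q = 20.0 × 2.30 × (34.4 − -33.8) = 3137.2 kJ/s
Energy balance on cold side (adiabatic exchanger): Q = ṁ_c·Cp_c·(T_c,out − T_c,in)
T_c,out = -41.2 + 3137.2/(25.3 × 2.60) = 6.4923 °C

T_c,out = 6.49 °C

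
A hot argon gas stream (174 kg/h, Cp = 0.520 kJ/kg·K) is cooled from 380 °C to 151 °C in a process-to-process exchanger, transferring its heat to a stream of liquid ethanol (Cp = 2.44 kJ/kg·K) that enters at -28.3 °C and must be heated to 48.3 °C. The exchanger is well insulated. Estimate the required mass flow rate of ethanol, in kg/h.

Heat released by hot stream: Q = 174 × 0.520 × (380 − 151) = 20720 kJ/h
Energy balance on cold side (adiabatic exchanger): Q = ṁ_c·Cp_c·(T_c,out − T_c,in)
ṁ_c = 20720 / [2.44 × (48.3 − -28.3)] = 110.86 kg/h

ṁ_c = 111 kg/h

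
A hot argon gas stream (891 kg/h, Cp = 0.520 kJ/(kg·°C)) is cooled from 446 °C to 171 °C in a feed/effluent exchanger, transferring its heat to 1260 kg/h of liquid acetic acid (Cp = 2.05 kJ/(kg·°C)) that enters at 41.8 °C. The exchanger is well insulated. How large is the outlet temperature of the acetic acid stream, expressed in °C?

T_c,out = 91.1 °C

Heat released by hot stream: Q = 891 × 0.520 × (446 − 171) = 127410 kJ/h
Energy balance on cold side (adiabatic exchanger): Q = ṁ_c·Cp_c·(T_c,out − T_c,in)
T_c,out = 41.8 + 127410/(1260 × 2.05) = 91.128 °C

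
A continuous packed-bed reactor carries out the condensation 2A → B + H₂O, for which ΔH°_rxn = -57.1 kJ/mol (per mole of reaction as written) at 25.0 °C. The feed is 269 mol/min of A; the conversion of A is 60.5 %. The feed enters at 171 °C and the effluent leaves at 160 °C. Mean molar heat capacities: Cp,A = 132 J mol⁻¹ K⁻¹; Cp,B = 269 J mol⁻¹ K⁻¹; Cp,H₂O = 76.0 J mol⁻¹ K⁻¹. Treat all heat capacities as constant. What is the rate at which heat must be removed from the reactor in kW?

Q_out = 69.1 kW

Extent of reaction ξ = 0.605 × 269 / 2 = 81.373 mol/min
Reaction term: ξ·ΔH°_rxn = 81.373 × -57.1 = -4646.4 kJ/min
Sensible, feed 171→25 °C: -5184.2 kJ/min
Outlet flows (mol/min): A 106.25, B 81.373, H₂O 81.373
Sensible, products 25→160 °C: 5683.4 kJ/min
Q = ΔH = -4147.1 kJ/min = -69.119 kW
Heat removed = 69.119 kW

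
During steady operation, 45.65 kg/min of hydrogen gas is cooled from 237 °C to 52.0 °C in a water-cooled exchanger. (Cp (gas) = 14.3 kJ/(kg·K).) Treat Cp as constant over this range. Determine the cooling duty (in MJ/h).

Q_c = 7250 MJ/h

Q = ṁ·Cp·ΔT = 45.65 × 14.3 × (52.0 − 237) = -120770 kJ/min
Converting: 120770 / 60 s = 2012.8 kW
Cooling duty = 7246 MJ/h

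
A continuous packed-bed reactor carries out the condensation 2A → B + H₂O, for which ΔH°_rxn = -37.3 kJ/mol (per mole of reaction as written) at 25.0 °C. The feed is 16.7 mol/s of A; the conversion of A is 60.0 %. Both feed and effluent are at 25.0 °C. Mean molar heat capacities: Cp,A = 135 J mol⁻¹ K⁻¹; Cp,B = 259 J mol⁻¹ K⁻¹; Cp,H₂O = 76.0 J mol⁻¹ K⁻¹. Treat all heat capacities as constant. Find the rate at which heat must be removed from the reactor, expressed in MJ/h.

Q_out = 673 MJ/h

Extent of reaction ξ = 0.600 × 16.7 / 2 = 5.01 mol/s
Reaction term: ξ·ΔH°_rxn = 5.01 × -37.3 = -186.87 kJ/s
Q = ΔH = -186.87 kJ/s = -186.87 kW
Heat removed = 672.74 MJ/h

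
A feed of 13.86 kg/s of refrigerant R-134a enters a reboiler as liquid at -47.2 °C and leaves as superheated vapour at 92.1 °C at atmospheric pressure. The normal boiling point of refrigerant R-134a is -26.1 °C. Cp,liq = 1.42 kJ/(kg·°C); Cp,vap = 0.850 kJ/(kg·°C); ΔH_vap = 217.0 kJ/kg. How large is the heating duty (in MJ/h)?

Q = 17300 MJ/h

liquid -47.2→-26.1 °C: 29.962 kJ/kg
vaporisation at -26.1 °C: 217 kJ/kg
vapour -26.1→92.1 °C: 100.47 kJ/kg
Δh = 29.962 + 217 + 100.47 = 347.43 kJ/kg
Q = ṁ·Δh = 13.86 kg/s × 347.43 kJ/kg = 4815.4 kJ/s
|Q| = 4815.4 kW = 17335 MJ/h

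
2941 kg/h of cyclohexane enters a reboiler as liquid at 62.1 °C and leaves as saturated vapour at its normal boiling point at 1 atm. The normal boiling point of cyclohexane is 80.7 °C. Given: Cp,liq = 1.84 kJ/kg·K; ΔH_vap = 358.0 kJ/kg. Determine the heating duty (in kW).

Q = 320 kW

liquid 62.1→80.7 °C: 34.224 kJ/kg
vaporisation at 80.7 °C: 358 kJ/kg
Δh = 34.224 + 358 = 392.22 kJ/kg
Q = ṁ·Δh = 2941 kg/h × 392.22 kJ/kg = 1.1535e+06 kJ/h
|Q| = 320.43 kW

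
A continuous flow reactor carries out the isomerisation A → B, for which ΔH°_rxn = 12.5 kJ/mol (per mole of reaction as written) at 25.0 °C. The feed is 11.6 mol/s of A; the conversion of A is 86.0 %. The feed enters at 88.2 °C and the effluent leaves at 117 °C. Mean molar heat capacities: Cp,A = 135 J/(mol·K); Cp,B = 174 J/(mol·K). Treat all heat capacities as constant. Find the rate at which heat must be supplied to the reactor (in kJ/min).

Extent of reaction ξ = 0.860 × 11.6 = 9.976 mol/s
Reaction term: ξ·ΔH°_rxn = 9.976 × 12.5 = 124.7 kJ/s
Sensible, feed 88.2→25 °C: -98.971 kJ/s
Outlet flows (mol/s): A 1.624, B 9.976
Sensible, products 25→117 °C: 179.87 kJ/s
Q = ΔH = 205.59 kJ/s = 205.59 kW
Heat supplied = 12336 kJ/min

Q_in = 12300 kJ/min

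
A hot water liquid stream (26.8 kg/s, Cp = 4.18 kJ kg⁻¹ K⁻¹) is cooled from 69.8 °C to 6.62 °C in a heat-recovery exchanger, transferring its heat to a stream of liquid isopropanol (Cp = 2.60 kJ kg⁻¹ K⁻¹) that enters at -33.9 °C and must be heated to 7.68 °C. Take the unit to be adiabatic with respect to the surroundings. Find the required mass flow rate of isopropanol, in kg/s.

ṁ_c = 65.5 kg/s

Heat released by hot stream: Q = 26.8 × 4.18 × (69.8 − 6.62) = 7077.7 kJ/s
Energy balance on cold side (adiabatic exchanger): Q = ṁ_c·Cp_c·(T_c,out − T_c,in)
ṁ_c = 7077.7 / [2.60 × (7.68 − -33.9)] = 65.469 kg/s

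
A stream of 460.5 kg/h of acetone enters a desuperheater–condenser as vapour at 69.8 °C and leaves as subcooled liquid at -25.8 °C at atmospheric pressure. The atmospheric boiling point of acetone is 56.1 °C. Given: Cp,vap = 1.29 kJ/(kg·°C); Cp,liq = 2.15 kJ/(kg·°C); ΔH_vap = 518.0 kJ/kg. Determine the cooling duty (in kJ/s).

Q_c = 91.0 kJ/s

vapour 69.8→56.1 °C: -17.673 kJ/kg
condensation at 56.1 °C: -518 kJ/kg
liquid 56.1→-25.8 °C: -176.09 kJ/kg
Δh = -17.673 + -518 + -176.09 = -711.76 kJ/kg
Q = ṁ·Δh = 460.5 kg/h × -711.76 kJ/kg = -327760 kJ/h
|Q| = 91.046 kW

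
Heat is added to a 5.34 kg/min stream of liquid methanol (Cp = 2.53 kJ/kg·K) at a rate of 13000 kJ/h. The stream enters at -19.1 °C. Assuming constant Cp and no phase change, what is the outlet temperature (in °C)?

Q = 13000 kJ/h = 216.67 kJ/min
ΔT = Q/(ṁ·Cp) = 216.67/(5.34×2.53) = 16.037 K
T_out = -19.1 + 16.037 = -3.0627 °C

T_out = -3.06 °C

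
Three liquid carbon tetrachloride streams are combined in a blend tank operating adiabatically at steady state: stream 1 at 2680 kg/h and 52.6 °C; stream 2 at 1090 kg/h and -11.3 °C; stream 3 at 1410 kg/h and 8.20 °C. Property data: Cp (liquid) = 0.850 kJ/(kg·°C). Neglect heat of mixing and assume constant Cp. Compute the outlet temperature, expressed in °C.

Adiabatic, steady state ⇒ Σ ṁᵢCp,ᵢ(T_out − Tᵢ) = 0
T_out = Σ ṁᵢCp,ᵢTᵢ / Σ ṁᵢCp,ᵢ
      = 119180 / 4403 = 27.068 °C

T_out = 27.1 °C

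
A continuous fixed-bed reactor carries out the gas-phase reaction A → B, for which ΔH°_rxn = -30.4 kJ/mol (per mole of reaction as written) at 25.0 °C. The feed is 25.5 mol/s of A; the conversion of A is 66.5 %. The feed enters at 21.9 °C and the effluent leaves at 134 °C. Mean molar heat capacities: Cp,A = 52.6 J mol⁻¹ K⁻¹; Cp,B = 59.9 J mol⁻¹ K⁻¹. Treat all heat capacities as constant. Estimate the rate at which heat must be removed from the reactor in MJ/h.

Q_out = 1270 MJ/h

Extent of reaction ξ = 0.665 × 25.5 = 16.957 mol/s
Reaction term: ξ·ΔH°_rxn = 16.957 × -30.4 = -515.51 kJ/s
Sensible, feed 21.9→25 °C: 4.158 kJ/s
Outlet flows (mol/s): A 8.5425, B 16.957
Sensible, products 25→134 °C: 159.69 kJ/s
Q = ΔH = -351.66 kJ/s = -351.66 kW
Heat removed = 1266 MJ/h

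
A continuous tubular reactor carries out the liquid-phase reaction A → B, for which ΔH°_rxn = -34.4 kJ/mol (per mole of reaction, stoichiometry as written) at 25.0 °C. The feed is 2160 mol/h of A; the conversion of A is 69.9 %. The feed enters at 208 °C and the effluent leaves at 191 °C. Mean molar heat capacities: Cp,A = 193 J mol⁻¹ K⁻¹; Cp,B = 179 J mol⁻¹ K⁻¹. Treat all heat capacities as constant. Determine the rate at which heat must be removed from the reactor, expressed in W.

Q_out = 17400 W

Extent of reaction ξ = 0.699 × 2160 = 1509.8 mol/h
Reaction term: ξ·ΔH°_rxn = 1509.8 × -34.4 = -51938 kJ/h
Sensible, feed 208→25 °C: -76289 kJ/h
Outlet flows (mol/h): A 650.16, B 1509.8
Sensible, products 25→191 °C: 65693 kJ/h
Q = ΔH = -62534 kJ/h = -17.371 kW
Heat removed = 17371 W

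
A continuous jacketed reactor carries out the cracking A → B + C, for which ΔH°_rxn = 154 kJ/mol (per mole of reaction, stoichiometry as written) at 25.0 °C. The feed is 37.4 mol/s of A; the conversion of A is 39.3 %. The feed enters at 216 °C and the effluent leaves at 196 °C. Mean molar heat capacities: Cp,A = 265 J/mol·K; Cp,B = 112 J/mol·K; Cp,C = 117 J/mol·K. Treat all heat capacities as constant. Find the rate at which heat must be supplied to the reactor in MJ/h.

Extent of reaction ξ = 0.393 × 37.4 = 14.698 mol/s
Reaction term: ξ·ΔH°_rxn = 14.698 × 154 = 2263.5 kJ/s
Sensible, feed 216→25 °C: -1893 kJ/s
Outlet flows (mol/s): A 22.702, B 14.698, C 14.698
Sensible, products 25→196 °C: 1604.3 kJ/s
Q = ΔH = 1974.8 kJ/s = 1974.8 kW
Heat supplied = 7109.4 MJ/h

Q_in = 7110 MJ/h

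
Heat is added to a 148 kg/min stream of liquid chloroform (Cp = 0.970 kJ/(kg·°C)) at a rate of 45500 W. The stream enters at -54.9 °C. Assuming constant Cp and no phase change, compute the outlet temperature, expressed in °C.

T_out = -35.9 °C

Q = 45500 W = 2730 kJ/min
ΔT = Q/(ṁ·Cp) = 2730/(148×0.970) = 19.016 K
T_out = -54.9 + 19.016 = -35.884 °C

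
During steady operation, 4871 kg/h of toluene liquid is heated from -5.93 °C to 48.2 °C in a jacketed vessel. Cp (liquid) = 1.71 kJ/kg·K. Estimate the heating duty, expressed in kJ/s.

Q = 125 kJ/s

Q = ṁ·Cp·ΔT = 4871 × 1.71 × (48.2 − -5.93) = 450870 kJ/h
Converting: 450870 / 3600 s = 125.24 kW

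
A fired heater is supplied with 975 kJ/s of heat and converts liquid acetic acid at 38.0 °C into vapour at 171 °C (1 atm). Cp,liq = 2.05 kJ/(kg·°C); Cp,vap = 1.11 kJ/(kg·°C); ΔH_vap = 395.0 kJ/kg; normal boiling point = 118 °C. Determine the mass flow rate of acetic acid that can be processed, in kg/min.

ṁ = 94.7 kg/min

Δh = 2.05×(118−38.0) + 395.0 + 1.11×(171−118) = 617.83 kJ/kg
Q = 975 kJ/s = 975 kJ/s = 58500 kJ/min
ṁ = Q/Δh = 58500 / 617.83 = 94.686 kg/min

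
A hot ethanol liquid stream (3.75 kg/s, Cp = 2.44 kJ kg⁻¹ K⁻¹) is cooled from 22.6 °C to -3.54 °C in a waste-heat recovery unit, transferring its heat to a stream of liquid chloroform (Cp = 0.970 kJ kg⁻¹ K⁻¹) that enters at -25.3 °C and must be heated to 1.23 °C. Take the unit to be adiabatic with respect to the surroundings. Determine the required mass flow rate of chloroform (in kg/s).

ṁ_c = 9.29 kg/s

Heat released by hot stream: Q = 3.75 × 2.44 × (22.6 − -3.54) = 239.18 kJ/s
Energy balance on cold side (adiabatic exchanger): Q = ṁ_c·Cp_c·(T_c,out − T_c,in)
ṁ_c = 239.18 / [0.970 × (1.23 − -25.3)] = 9.2943 kg/s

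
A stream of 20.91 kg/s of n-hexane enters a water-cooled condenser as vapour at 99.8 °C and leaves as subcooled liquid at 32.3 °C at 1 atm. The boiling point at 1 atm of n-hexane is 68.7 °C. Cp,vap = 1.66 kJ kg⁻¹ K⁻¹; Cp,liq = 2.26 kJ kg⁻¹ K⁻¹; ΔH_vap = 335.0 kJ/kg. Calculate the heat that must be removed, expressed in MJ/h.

vapour 99.8→68.7 °C: -51.626 kJ/kg
condensation at 68.7 °C: -335 kJ/kg
liquid 68.7→32.3 °C: -82.264 kJ/kg
Δh = -51.626 + -335 + -82.264 = -468.89 kJ/kg
Q = ṁ·Δh = 20.91 kg/s × -468.89 kJ/kg = -9804.5 kJ/s
|Q| = 9804.5 kW = 35296 MJ/h

Q_c = 35300 MJ/h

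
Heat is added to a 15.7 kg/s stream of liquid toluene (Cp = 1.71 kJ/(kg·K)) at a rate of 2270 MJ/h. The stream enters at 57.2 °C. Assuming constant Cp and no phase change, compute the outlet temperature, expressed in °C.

Q = 2270 MJ/h = 630.56 kJ/s
ΔT = Q/(ṁ·Cp) = 630.56/(15.7×1.71) = 23.487 K
T_out = 57.2 + 23.487 = 80.687 °C

T_out = 80.7 °C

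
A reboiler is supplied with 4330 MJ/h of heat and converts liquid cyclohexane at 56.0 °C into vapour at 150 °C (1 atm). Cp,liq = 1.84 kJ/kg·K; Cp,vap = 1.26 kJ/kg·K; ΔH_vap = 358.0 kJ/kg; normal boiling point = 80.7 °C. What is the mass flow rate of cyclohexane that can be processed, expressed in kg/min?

ṁ = 147 kg/min

Δh = 1.84×(80.7−56.0) + 358.0 + 1.26×(150−80.7) = 490.77 kJ/kg
Q = 4330 MJ/h = 1202.8 kJ/s = 72167 kJ/min
ṁ = Q/Δh = 72167 / 490.77 = 147.05 kg/min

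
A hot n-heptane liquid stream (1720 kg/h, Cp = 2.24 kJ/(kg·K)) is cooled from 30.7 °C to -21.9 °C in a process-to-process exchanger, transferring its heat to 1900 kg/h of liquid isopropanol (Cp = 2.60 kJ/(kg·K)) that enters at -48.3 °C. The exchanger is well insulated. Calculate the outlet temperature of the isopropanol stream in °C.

T_c,out = -7.28 °C

Heat released by hot stream: Q = 1720 × 2.24 × (30.7 − -21.9) = 202660 kJ/h
Energy balance on cold side (adiabatic exchanger): Q = ṁ_c·Cp_c·(T_c,out − T_c,in)
T_c,out = -48.3 + 202660/(1900 × 2.60) = -7.2763 °C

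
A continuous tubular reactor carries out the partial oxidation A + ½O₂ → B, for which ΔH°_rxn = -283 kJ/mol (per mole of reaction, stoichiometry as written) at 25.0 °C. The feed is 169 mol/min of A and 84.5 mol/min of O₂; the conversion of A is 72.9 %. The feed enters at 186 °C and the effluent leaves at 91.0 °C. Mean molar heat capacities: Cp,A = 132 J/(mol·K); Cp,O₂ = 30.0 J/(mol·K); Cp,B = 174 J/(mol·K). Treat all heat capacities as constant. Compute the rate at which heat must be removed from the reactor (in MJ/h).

Extent of reaction ξ = 0.729 × 169 = 123.2 mol/min
Reaction term: ξ·ΔH°_rxn = 123.2 × -283 = -34866 kJ/min
Sensible, feed 186→25 °C: -3999.7 kJ/min
Outlet flows (mol/min): A 45.799, O₂ 22.9, B 123.2
Sensible, products 25→91.0 °C: 1859.2 kJ/min
Q = ΔH = -37006 kJ/min = -616.77 kW
Heat removed = 2220.4 MJ/h

Q_out = 2220 MJ/h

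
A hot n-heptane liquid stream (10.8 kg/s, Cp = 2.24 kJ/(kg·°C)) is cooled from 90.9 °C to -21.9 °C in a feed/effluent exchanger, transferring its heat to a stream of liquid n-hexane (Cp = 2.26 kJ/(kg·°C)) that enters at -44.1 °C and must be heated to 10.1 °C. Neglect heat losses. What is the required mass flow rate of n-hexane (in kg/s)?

Heat released by hot stream: Q = 10.8 × 2.24 × (90.9 − -21.9) = 2728.9 kJ/s
Energy balance on cold side (adiabatic exchanger): Q = ṁ_c·Cp_c·(T_c,out − T_c,in)
ṁ_c = 2728.9 / [2.26 × (10.1 − -44.1)] = 22.278 kg/s

ṁ_c = 22.3 kg/s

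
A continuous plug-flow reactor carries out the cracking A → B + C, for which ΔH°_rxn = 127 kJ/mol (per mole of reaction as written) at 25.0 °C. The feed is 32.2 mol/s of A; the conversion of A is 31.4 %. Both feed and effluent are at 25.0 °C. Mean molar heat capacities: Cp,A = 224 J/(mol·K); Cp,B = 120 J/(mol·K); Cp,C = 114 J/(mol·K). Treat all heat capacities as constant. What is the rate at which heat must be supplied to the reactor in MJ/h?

Extent of reaction ξ = 0.314 × 32.2 = 10.111 mol/s
Reaction term: ξ·ΔH°_rxn = 10.111 × 127 = 1284.1 kJ/s
Q = ΔH = 1284.1 kJ/s = 1284.1 kW
Heat supplied = 4622.7 MJ/h

Q_in = 4620 MJ/h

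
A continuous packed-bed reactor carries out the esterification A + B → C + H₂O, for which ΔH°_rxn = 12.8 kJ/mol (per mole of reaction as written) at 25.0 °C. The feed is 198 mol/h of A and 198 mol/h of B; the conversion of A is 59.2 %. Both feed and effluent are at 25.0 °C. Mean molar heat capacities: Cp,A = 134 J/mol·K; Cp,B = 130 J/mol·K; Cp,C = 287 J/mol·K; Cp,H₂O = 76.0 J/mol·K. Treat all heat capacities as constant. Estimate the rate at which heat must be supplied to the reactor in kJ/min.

Q_in = 25.0 kJ/min

Extent of reaction ξ = 0.592 × 198 = 117.22 mol/h
Reaction term: ξ·ΔH°_rxn = 117.22 × 12.8 = 1500.4 kJ/h
Q = ΔH = 1500.4 kJ/h = 0.41677 kW
Heat supplied = 25.006 kJ/min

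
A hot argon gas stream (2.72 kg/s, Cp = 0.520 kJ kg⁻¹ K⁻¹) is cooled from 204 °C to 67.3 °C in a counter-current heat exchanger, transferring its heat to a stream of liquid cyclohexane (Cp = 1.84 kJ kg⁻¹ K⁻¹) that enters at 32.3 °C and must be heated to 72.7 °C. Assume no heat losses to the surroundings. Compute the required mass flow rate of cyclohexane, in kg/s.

Heat released by hot stream: Q = 2.72 × 0.520 × (204 − 67.3) = 193.35 kJ/s
Energy balance on cold side (adiabatic exchanger): Q = ṁ_c·Cp_c·(T_c,out − T_c,in)
ṁ_c = 193.35 / [1.84 × (72.7 − 32.3)] = 2.601 kg/s

ṁ_c = 2.60 kg/s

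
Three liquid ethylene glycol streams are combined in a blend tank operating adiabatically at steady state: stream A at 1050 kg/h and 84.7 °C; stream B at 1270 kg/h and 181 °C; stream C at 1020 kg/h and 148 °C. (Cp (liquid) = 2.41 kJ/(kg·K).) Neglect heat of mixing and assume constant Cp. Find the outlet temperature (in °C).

Energy balance with Q = 0: Σ ṁᵢCp,ᵢ(T_out − Tᵢ) = 0
T_out = Σ ṁᵢCp,ᵢTᵢ / Σ ṁᵢCp,ᵢ
      = 1.1321e+06 / 8049.4 = 140.65 °C

T_out = 141 °C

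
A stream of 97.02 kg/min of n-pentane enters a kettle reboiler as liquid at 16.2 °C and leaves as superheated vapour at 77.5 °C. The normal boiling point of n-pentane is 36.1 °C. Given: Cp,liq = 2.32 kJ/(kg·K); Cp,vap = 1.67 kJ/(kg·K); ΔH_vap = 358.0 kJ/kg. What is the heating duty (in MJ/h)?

Q = 2760 MJ/h

liquid 16.2→36.1 °C: 46.168 kJ/kg
vaporisation at 36.1 °C: 358 kJ/kg
vapour 36.1→77.5 °C: 69.138 kJ/kg
Δh = 46.168 + 358 + 69.138 = 473.31 kJ/kg
Q = ṁ·Δh = 97.02 kg/min × 473.31 kJ/kg = 45920 kJ/min
|Q| = 765.34 kW = 2755.2 MJ/h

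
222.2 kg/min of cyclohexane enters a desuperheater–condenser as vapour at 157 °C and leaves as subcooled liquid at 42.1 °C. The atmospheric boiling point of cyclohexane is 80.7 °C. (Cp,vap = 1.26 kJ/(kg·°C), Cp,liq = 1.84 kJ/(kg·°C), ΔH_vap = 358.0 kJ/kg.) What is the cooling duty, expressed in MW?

Q_c = 1.94 MW

vapour 157→80.7 °C: -96.138 kJ/kg
condensation at 80.7 °C: -358 kJ/kg
liquid 80.7→42.1 °C: -71.024 kJ/kg
Δh = -96.138 + -358 + -71.024 = -525.16 kJ/kg
Q = ṁ·Δh = 222.2 kg/min × -525.16 kJ/kg = -116690 kJ/min
|Q| = 1944.8 kW = 1.9448 MW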